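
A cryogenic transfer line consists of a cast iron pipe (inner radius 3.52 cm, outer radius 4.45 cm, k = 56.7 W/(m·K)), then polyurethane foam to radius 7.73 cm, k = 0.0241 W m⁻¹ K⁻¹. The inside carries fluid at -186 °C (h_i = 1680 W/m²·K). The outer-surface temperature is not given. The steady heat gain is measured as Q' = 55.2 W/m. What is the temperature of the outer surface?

Sum the resistances:
  R'_conv,in = 1/(2πr h) = 1/(2π·0.0352·1680) = 0.002691 m·K/W
  R'_cast iron = ln(0.0445/0.0352)/(2πk) = 0.2344/(2π·56.7) = 6.581×10^-4 m·K/W
  R'_polyurethane foam = ln(0.0773/0.0445)/(2πk) = 0.5522/(2π·0.0241) = 3.647 m·K/W
ΣR = 3.650 m·K/W
ΔT = Q'·ΣR = 55.2 × 3.650 = 201.5 K
Heat flows inward, so T_out = T_in + ΔT = -186 + 201.5 = 15.5 °C

T_out = 15.5 °C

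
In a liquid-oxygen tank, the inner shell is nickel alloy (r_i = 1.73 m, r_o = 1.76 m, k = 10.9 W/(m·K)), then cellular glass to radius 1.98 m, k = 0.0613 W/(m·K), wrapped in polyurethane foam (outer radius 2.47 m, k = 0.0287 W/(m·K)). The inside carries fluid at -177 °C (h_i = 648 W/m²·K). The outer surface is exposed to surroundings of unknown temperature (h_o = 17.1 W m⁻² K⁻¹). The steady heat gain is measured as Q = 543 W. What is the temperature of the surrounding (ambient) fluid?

T_out = 18.8 °C

Series resistances:
  R_conv,in = 1/(4πr²h) = 1/(4π·1.73²·648) = 4.103×10^-5 K/W
  R_nickel alloy = (1/1.73 − 1/1.76)/(4πk) = 0.009853/(4π·10.9) = 7.193×10^-5 K/W
  R_cellular glass = (1/1.76 − 1/1.98)/(4πk) = 0.06313/(4π·0.0613) = 0.08195 K/W
  R_polyurethane foam = (1/1.98 − 1/2.47)/(4πk) = 0.1002/(4π·0.0287) = 0.2778 K/W
  R_conv,out = 1/(4πr²h) = 1/(4π·2.47²·17.1) = 7.628×10^-4 K/W
ΣR = 0.3606 K/W
ΔT = Q·ΣR = 543 × 0.3606 = 195.8 K
Heat flows inward, so T_out = T_in + ΔT = -177 + 195.8 = 18.8 °C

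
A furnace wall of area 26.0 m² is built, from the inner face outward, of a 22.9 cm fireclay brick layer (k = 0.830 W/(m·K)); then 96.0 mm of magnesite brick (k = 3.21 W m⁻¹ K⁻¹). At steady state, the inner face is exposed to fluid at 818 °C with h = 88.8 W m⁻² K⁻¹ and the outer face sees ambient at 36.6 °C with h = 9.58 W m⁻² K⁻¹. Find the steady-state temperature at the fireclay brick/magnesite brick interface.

T = 286 °C

Series thermal resistances, inner to outer:
  R_conv,in = 1/(hA) = 1/(88.8·26.0) = 4.331×10^-4 K/W
  R_fireclay brick = L/(kA) = 0.229/(0.830·26.0) = 0.01061 K/W
  R_magnesite brick = L/(kA) = 0.0960/(3.21·26.0) = 0.001150 K/W
  R_conv,out = 1/(hA) = 1/(9.58·26.0) = 0.004015 K/W
ΣR = 4.331×10^-4 + 0.01061 + 0.001150 + 0.004015 = 0.01621 K/W
Q = ΔT/ΣR = (818 °C − 36.6 °C)/0.01621 = 48200 W
From the inner boundary to the fireclay brick/magnesite brick interface, ΣR_partial = 0.01104 K/W.
T_interface = T_in − Q·ΣR_partial = 818 °C − (48200)(0.01104) = 286 °C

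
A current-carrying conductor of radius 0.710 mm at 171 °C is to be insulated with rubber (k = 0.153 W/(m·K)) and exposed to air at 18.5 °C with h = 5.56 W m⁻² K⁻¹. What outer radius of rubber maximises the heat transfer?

r_cr = 2.75 cm

For a cylinder, r_cr = k_ins/h = 0.153/5.56 = 0.0275 m = 2.75 cm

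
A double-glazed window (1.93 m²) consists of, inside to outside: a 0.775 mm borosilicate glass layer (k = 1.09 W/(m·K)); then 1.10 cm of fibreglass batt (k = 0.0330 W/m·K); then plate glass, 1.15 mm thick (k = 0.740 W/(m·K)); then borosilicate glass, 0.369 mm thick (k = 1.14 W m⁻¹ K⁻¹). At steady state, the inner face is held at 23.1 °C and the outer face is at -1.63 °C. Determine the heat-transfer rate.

Treat each layer as a resistance in series:
  R_borosilicate glass = L/(kA) = 7.75×10^-4/(1.09·1.93) = 3.684×10^-4 K/W
  R_fibreglass batt = L/(kA) = 0.0110/(0.0330·1.93) = 0.1727 K/W
  R_plate glass = L/(kA) = 0.00115/(0.740·1.93) = 8.052×10^-4 K/W
  R_borosilicate glass = L/(kA) = 3.69×10^-4/(1.14·1.93) = 1.677×10^-4 K/W
ΣR = 3.684×10^-4 + 0.1727 + 8.052×10^-4 + 1.677×10^-4 = 0.1740 K/W
Q = ΔT/ΣR = (23.1 °C − -1.63 °C)/0.1740 = 142 W

Q = 142 W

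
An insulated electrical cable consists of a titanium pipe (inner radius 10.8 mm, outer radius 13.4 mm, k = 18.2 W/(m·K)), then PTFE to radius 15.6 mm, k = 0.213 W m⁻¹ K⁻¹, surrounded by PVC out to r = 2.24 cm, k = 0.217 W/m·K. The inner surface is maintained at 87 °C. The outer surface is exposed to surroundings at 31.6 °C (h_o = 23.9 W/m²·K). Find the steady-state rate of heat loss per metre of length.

Q' = 81.7 W/m

Series thermal resistances, inner to outer:
  R'_titanium = ln(0.0134/0.0108)/(2πk) = 0.2157/(2π·18.2) = 0.001886 m·K/W
  R'_PTFE = ln(0.0156/0.0134)/(2πk) = 0.1520/(2π·0.213) = 0.1136 m·K/W
  R'_PVC = ln(0.0224/0.0156)/(2πk) = 0.3618/(2π·0.217) = 0.2653 m·K/W
  R'_conv,out = 1/(2πr h) = 1/(2π·0.0224·23.9) = 0.2973 m·K/W
ΣR = 0.001886 + 0.1136 + 0.2653 + 0.2973 = 0.6781 m·K/W
Q' = ΔT/ΣR = (87 °C − 31.6 °C)/0.6781 = 81.7 W/m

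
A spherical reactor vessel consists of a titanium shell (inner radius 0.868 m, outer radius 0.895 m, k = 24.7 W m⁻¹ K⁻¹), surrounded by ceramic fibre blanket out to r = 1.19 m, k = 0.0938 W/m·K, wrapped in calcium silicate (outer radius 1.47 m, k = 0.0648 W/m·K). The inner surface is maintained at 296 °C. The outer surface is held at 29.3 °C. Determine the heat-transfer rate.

Q = 618 W

Series thermal resistances, inner to outer:
  R_titanium = (1/0.868 − 1/0.895)/(4πk) = 0.03476/(4π·24.7) = 1.120×10^-4 K/W
  R_ceramic fibre blanket = (1/0.895 − 1/1.19)/(4πk) = 0.2770/(4π·0.0938) = 0.2350 K/W
  R_calcium silicate = (1/1.19 − 1/1.47)/(4πk) = 0.1601/(4π·0.0648) = 0.1966 K/W
ΣR = 1.120×10^-4 + 0.2350 + 0.1966 = 0.4317 K/W
Q = ΔT/ΣR = (296 °C − 29.3 °C)/0.4317 = 618 W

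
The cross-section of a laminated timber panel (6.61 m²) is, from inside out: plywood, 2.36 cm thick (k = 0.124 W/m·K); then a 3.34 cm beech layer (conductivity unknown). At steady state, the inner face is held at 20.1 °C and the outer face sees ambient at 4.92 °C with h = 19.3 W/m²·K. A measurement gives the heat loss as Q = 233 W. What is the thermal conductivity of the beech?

ΣR = ΔT/Q = |20.1 − 4.92|/233 = 0.06515 K/W
Known resistances:
  R_plywood = L/(kA) = 0.0236/(0.124·6.61) = 0.02879 K/W
  R_conv,out = 1/(hA) = 1/(19.3·6.61) = 0.007839 K/W
R_beech = ΣR − ΣR_known = 0.06515 − 0.03663 = 0.02852 K/W
L/(kA) = 0.02852 ⇒ k = 0.0334/(0.02852·6.61) = 0.177 W/m·K

k = 0.177 W/m·K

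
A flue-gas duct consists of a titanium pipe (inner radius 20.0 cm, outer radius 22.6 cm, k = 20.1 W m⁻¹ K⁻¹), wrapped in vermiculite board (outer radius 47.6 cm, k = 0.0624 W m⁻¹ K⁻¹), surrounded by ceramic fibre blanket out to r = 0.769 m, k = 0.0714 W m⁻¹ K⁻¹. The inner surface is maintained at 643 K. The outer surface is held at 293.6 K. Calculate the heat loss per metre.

Q' = 118 W/m

Treat each layer as a resistance in series:
  R'_titanium = ln(0.226/0.200)/(2πk) = 0.1222/(2π·20.1) = 9.677×10^-4 m·K/W
  R'_vermiculite board = ln(0.476/0.226)/(2πk) = 0.7449/(2π·0.0624) = 1.900 m·K/W
  R'_ceramic fibre blanket = ln(0.769/0.476)/(2πk) = 0.4797/(2π·0.0714) = 1.069 m·K/W
ΣR = 9.677×10^-4 + 1.900 + 1.069 = 2.970 m·K/W
Q' = ΔT/ΣR = (643 K − 293.6 K)/2.970 = 118 W/m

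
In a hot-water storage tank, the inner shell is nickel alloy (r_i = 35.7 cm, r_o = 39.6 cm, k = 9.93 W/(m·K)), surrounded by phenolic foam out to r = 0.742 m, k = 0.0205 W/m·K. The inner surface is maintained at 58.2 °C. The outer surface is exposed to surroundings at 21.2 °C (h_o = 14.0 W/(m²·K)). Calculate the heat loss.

Series thermal resistances, inner to outer:
  R_nickel alloy = (1/0.357 − 1/0.396)/(4πk) = 0.2759/(4π·9.93) = 0.002211 K/W
  R_phenolic foam = (1/0.396 − 1/0.742)/(4πk) = 1.178/(4π·0.0205) = 4.571 K/W
  R_conv,out = 1/(4πr²h) = 1/(4π·0.742²·14.0) = 0.01032 K/W
ΣR = 0.002211 + 4.571 + 0.01032 = 4.584 K/W
Q = ΔT/ΣR = (58.2 °C − 21.2 °C)/4.584 = 8.07 W

Q = 8.07 W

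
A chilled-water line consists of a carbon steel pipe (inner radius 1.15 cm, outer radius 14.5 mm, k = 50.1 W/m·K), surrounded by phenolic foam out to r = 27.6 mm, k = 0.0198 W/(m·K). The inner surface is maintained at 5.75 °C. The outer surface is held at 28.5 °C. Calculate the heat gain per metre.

Q' = 4.40 W/m

Treat each layer as a resistance in series:
  R'_carbon steel = ln(0.0145/0.0115)/(2πk) = 0.2318/(2π·50.1) = 7.364×10^-4 m·K/W
  R'_phenolic foam = ln(0.0276/0.0145)/(2πk) = 0.6437/(2π·0.0198) = 5.174 m·K/W
ΣR = 7.364×10^-4 + 5.174 = 5.175 m·K/W
Q' = ΔT/ΣR = (5.75 °C − 28.5 °C)/5.175 = -4.40 W/m
(Negative Q' ⇒ heat flows inward; heat gain = 4.40 W/m.)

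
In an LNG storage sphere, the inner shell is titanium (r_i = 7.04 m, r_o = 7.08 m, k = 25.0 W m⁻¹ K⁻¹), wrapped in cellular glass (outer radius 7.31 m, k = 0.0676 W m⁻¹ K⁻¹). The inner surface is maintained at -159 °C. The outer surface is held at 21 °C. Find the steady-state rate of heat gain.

Q = 34400 W

Resistance network (inner→outer):
  R_titanium = (1/7.04 − 1/7.08)/(4πk) = 8.025×10^-4/(4π·25.0) = 2.554×10^-6 K/W
  R_cellular glass = (1/7.08 − 1/7.31)/(4πk) = 0.004444/(4π·0.0676) = 0.005231 K/W
ΣR = 2.554×10^-6 + 0.005231 = 0.005234 K/W
Q = ΔT/ΣR = (-159 °C − 21 °C)/0.005234 = -34400 W
(Negative Q ⇒ heat flows inward; heat gain = 34400 W.)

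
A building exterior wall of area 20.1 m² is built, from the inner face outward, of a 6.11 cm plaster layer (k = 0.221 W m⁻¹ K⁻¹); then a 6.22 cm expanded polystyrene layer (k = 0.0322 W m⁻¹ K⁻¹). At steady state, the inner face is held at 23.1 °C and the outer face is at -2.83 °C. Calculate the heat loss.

Q = 236 W

Series thermal resistances, inner to outer:
  R_plaster = L/(kA) = 0.0611/(0.221·20.1) = 0.01375 K/W
  R_expanded polystyrene = L/(kA) = 0.0622/(0.0322·20.1) = 0.09610 K/W
ΣR = 0.01375 + 0.09610 = 0.1099 K/W
Q = ΔT/ΣR = (23.1 °C − -2.83 °C)/0.1099 = 236 W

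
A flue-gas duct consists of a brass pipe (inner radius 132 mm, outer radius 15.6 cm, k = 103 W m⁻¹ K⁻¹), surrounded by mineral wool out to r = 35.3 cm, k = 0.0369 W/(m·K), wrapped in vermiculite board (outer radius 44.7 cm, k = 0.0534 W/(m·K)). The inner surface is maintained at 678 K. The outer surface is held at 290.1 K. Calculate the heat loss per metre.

Resistance network (inner→outer):
  R'_brass = ln(0.156/0.132)/(2πk) = 0.1671/(2π·103) = 2.581×10^-4 m·K/W
  R'_mineral wool = ln(0.353/0.156)/(2πk) = 0.8166/(2π·0.0369) = 3.522 m·K/W
  R'_vermiculite board = ln(0.447/0.353)/(2πk) = 0.2361/(2π·0.0534) = 0.7037 m·K/W
ΣR = 2.581×10^-4 + 3.522 + 0.7037 = 4.226 m·K/W
Q' = ΔT/ΣR = (678 K − 290.1 K)/4.226 = 91.8 W/m

Q' = 91.8 W/m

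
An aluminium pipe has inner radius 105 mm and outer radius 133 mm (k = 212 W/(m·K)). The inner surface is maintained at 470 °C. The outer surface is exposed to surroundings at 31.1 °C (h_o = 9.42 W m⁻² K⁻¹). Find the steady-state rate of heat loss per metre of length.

Resistance network (inner→outer):
  R'_aluminium = ln(0.133/0.105)/(2πk) = 0.2364/(2π·212) = 1.775×10^-4 m·K/W
  R'_conv,out = 1/(2πr h) = 1/(2π·0.133·9.42) = 0.1270 m·K/W
ΣR = 1.775×10^-4 + 0.1270 = 0.1272 m·K/W
Q' = ΔT/ΣR = (470 °C − 31.1 °C)/0.1272 = 3450 W/m

Q' = 3450 W/m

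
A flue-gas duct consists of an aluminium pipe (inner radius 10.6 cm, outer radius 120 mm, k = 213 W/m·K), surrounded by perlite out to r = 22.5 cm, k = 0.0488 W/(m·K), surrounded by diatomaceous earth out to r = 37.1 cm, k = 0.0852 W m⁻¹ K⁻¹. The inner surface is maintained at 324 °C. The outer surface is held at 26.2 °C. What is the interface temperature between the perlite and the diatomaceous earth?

T = 119 °C

Resistance network (inner→outer):
  R'_aluminium = ln(0.120/0.106)/(2πk) = 0.1241/(2π·213) = 9.269×10^-5 m·K/W
  R'_perlite = ln(0.225/0.120)/(2πk) = 0.6286/(2π·0.0488) = 2.050 m·K/W
  R'_diatomaceous earth = ln(0.371/0.225)/(2πk) = 0.5001/(2π·0.0852) = 0.9342 m·K/W
ΣR = 9.269×10^-5 + 2.050 + 0.9342 = 2.984 m·K/W
Q' = ΔT/ΣR = (324 °C − 26.2 °C)/2.984 = 99.80 W/m
From the inner boundary to the perlite/diatomaceous earth interface, ΣR_partial = 2.050 m·K/W.
T_interface = T_in − Q'·ΣR_partial = 324 °C − (99.80)(2.050) = 119 °C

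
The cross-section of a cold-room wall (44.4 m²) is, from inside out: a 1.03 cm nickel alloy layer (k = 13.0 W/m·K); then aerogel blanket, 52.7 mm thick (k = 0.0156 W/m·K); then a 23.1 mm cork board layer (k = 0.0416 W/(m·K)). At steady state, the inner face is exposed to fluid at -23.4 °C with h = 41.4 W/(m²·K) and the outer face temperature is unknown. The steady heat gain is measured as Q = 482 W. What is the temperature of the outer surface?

Sum the resistances:
  R_conv,in = 1/(hA) = 1/(41.4·44.4) = 5.440×10^-4 K/W
  R_nickel alloy = L/(kA) = 0.0103/(13.0·44.4) = 1.784×10^-5 K/W
  R_aerogel blanket = L/(kA) = 0.0527/(0.0156·44.4) = 0.07609 K/W
  R_cork board = L/(kA) = 0.0231/(0.0416·44.4) = 0.01251 K/W
ΣR = 0.08915 K/W
ΔT = Q·ΣR = 482 × 0.08915 = 42.97 K
Heat flows inward, so T_out = T_in + ΔT = -23.4 + 42.97 = 19.6 °C

T_out = 19.6 °C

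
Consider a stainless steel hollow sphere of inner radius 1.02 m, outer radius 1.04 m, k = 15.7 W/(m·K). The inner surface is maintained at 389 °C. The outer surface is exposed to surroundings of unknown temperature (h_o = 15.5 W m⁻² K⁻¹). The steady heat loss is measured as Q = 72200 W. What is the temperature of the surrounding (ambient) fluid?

Sum the resistances:
  R_stainless steel = (1/1.02 − 1/1.04)/(4πk) = 0.01885/(4π·15.7) = 9.556×10^-5 K/W
  R_conv,out = 1/(4πr²h) = 1/(4π·1.04²·15.5) = 0.004747 K/W
ΣR = 0.004842 K/W
ΔT = Q·ΣR = 72200 × 0.004842 = 349.6 K
Heat flows outward, so T_out = T_in − ΔT = 389 − 349.6 = 39.4 °C

T_out = 39.4 °C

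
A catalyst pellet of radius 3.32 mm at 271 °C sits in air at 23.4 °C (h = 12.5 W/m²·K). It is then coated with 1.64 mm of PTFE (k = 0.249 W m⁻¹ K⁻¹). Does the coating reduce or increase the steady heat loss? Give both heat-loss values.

increases: 0.429 → 0.852 W

Critical radius for a sphere: r_cr = 2k/h = 0.0398 m = 3.98 cm.
Outer radius after coating: r₂ = 0.00332 + 0.00164 = 0.00496 m.
Since r₁ < r_cr and r₂ ≤ r_cr, the coating moves toward the maximum at r_cr — heat loss rises.
Bare: R = 1/(4πr₁²h) = 577.6 K/W; Q = 247.6/577.6 = 0.429 W.
Coated: R = R_cond + R_conv = 290.6 K/W; Q = 247.6/290.6 = 0.852 W.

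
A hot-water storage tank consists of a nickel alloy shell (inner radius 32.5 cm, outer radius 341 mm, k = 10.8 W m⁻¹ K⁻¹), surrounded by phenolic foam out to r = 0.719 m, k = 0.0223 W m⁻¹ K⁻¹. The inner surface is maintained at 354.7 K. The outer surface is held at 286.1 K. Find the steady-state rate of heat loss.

Q = 12.5 W

Series thermal resistances, inner to outer:
  R_nickel alloy = (1/0.325 − 1/0.341)/(4πk) = 0.1444/(4π·10.8) = 0.001064 K/W
  R_phenolic foam = (1/0.341 − 1/0.719)/(4πk) = 1.542/(4π·0.0223) = 5.502 K/W
ΣR = 0.001064 + 5.502 = 5.503 K/W
Q = ΔT/ΣR = (354.7 K − 286.1 K)/5.503 = 12.5 W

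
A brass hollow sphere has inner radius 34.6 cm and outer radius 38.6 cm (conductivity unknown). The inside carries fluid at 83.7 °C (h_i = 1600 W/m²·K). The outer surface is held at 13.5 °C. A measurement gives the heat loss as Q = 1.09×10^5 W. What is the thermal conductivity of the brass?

k = 104 W/m·K

ΣR = ΔT/Q = |83.7 − 13.5|/1.09×10^5 = 6.440×10^-4 K/W
Known resistances:
  R_conv,in = 1/(4πr²h) = 1/(4π·0.346²·1600) = 4.154×10^-4 K/W
R_brass = ΣR − ΣR_known = 6.440×10^-4 − 4.154×10^-4 = 2.286×10^-4 K/W
(1/r₁−1/r₂)/(4πk) = 2.286×10^-4 ⇒ k = 0.2995/(4π·2.286×10^-4) = 104 W/m·K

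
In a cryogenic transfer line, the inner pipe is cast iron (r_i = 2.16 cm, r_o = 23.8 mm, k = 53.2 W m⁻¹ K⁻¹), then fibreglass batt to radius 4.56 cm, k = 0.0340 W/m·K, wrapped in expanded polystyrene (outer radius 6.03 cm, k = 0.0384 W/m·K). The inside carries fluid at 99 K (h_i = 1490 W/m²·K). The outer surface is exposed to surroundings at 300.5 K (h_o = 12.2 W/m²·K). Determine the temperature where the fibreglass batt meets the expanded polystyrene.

Series thermal resistances, inner to outer:
  R'_conv,in = 1/(2πr h) = 1/(2π·0.0216·1490) = 0.004945 m·K/W
  R'_cast iron = ln(0.0238/0.0216)/(2πk) = 0.09699/(2π·53.2) = 2.902×10^-4 m·K/W
  R'_fibreglass batt = ln(0.0456/0.0238)/(2πk) = 0.6502/(2π·0.0340) = 3.044 m·K/W
  R'_expanded polystyrene = ln(0.0603/0.0456)/(2πk) = 0.2794/(2π·0.0384) = 1.158 m·K/W
  R'_conv,out = 1/(2πr h) = 1/(2π·0.0603·12.2) = 0.2163 m·K/W
ΣR = 0.004945 + 2.902×10^-4 + 3.044 + 1.158 + 0.2163 = 4.424 m·K/W
Q' = ΔT/ΣR = (99 K − 300.5 K)/4.424 = -45.55 W/m
From the inner boundary to the fibreglass batt/expanded polystyrene interface, ΣR_partial = 3.049 m·K/W.
T_interface = T_in − Q'·ΣR_partial = 99 K − (-45.55)(3.049) = 237.9 K

T = 237.9 K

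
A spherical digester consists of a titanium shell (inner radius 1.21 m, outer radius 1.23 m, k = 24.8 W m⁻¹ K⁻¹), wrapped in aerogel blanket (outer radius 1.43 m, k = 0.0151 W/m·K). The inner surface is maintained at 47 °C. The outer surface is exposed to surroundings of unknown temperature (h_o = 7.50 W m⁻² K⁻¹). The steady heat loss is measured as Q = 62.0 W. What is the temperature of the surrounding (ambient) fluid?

Sum the resistances:
  R_titanium = (1/1.21 − 1/1.23)/(4πk) = 0.01344/(4π·24.8) = 4.312×10^-5 K/W
  R_aerogel blanket = (1/1.23 − 1/1.43)/(4πk) = 0.1137/(4π·0.0151) = 0.5992 K/W
  R_conv,out = 1/(4πr²h) = 1/(4π·1.43²·7.50) = 0.005189 K/W
ΣR = 0.6045 K/W
ΔT = Q·ΣR = 62.0 × 0.6045 = 37.48 K
Heat flows outward, so T_out = T_in − ΔT = 47 − 37.48 = 9.52 °C

T_out = 9.52 °C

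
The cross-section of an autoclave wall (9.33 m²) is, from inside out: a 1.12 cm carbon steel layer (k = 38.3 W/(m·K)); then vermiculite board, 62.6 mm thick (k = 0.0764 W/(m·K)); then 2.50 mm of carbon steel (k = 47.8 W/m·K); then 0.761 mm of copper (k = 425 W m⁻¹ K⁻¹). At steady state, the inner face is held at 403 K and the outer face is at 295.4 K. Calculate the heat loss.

Treat each layer as a resistance in series:
  R_carbon steel = L/(kA) = 0.0112/(38.3·9.33) = 3.134×10^-5 K/W
  R_vermiculite board = L/(kA) = 0.0626/(0.0764·9.33) = 0.08782 K/W
  R_carbon steel = L/(kA) = 0.00250/(47.8·9.33) = 5.606×10^-6 K/W
  R_copper = L/(kA) = 7.61×10^-4/(425·9.33) = 1.919×10^-7 K/W
ΣR = 3.134×10^-5 + 0.08782 + 5.606×10^-6 + 1.919×10^-7 = 0.08786 K/W
Q = ΔT/ΣR = (403 K − 295.4 K)/0.08786 = 1220 W

Q = 1220 W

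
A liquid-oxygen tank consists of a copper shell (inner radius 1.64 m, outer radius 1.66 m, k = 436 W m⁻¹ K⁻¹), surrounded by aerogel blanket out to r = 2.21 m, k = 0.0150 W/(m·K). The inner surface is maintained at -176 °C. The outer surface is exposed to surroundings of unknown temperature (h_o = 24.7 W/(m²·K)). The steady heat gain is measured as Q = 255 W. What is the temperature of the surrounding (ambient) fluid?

T_out = 27.0 °C

Series resistances:
  R_copper = (1/1.64 − 1/1.66)/(4πk) = 0.007346/(4π·436) = 1.341×10^-6 K/W
  R_aerogel blanket = (1/1.66 − 1/2.21)/(4πk) = 0.1499/(4π·0.0150) = 0.7954 K/W
  R_conv,out = 1/(4πr²h) = 1/(4π·2.21²·24.7) = 6.596×10^-4 K/W
ΣR = 0.7960 K/W
ΔT = Q·ΣR = 255 × 0.7960 = 203.0 K
Heat flows inward, so T_out = T_in + ΔT = -176 + 203.0 = 27.0 °C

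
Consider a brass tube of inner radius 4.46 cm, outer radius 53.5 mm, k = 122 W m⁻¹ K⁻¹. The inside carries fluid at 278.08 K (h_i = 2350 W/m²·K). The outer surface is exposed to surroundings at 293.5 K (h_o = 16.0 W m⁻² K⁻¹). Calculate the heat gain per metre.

Q' = 82.2 W/m

Resistance network (inner→outer):
  R'_conv,in = 1/(2πr h) = 1/(2π·0.0446·2350) = 0.001519 m·K/W
  R'_brass = ln(0.0535/0.0446)/(2πk) = 0.1819/(2π·122) = 2.374×10^-4 m·K/W
  R'_conv,out = 1/(2πr h) = 1/(2π·0.0535·16.0) = 0.1859 m·K/W
ΣR = 0.001519 + 2.374×10^-4 + 0.1859 = 0.1877 m·K/W
Q' = ΔT/ΣR = (278.08 K − 293.5 K)/0.1877 = -82.2 W/m
(Negative Q' ⇒ heat flows inward; heat gain = 82.2 W/m.)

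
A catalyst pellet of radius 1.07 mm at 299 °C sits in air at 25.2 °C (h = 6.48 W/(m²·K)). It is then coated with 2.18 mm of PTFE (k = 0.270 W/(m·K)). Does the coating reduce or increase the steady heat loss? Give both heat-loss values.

Critical radius for a sphere: r_cr = 2k/h = 0.0833 m = 8.33 cm.
Outer radius after coating: r₂ = 0.00107 + 0.00218 = 0.00325 m.
Since r₁ < r_cr and r₂ ≤ r_cr, the coating moves toward the maximum at r_cr — heat loss rises.
Bare: R = 1/(4πr₁²h) = 10730 K/W; Q = 273.8/10730 = 0.0255 W.
Coated: R = R_cond + R_conv = 1347 K/W; Q = 273.8/1347 = 0.203 W.

increases: 0.0255 → 0.203 W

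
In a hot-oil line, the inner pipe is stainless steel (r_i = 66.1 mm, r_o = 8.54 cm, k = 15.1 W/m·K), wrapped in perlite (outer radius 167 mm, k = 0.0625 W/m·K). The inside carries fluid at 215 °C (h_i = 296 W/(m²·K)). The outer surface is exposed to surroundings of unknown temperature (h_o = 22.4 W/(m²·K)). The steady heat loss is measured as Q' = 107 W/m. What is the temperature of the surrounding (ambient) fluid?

Sum the resistances:
  R'_conv,in = 1/(2πr h) = 1/(2π·0.0661·296) = 0.008134 m·K/W
  R'_stainless steel = ln(0.0854/0.0661)/(2πk) = 0.2562/(2π·15.1) = 0.002700 m·K/W
  R'_perlite = ln(0.167/0.0854)/(2πk) = 0.6706/(2π·0.0625) = 1.708 m·K/W
  R'_conv,out = 1/(2πr h) = 1/(2π·0.167·22.4) = 0.04255 m·K/W
ΣR = 1.761 m·K/W
ΔT = Q'·ΣR = 107 × 1.761 = 188.4 K
Heat flows outward, so T_out = T_in − ΔT = 215 − 188.4 = 26.6 °C

T_out = 26.6 °C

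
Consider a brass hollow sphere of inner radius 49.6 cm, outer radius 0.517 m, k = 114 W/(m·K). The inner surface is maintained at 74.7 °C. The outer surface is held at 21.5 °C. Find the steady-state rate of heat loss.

Q = 931 kW

Q = 4πk·ΔT/(1/r₁ − 1/r₂) = 4π × 114 × 53.2 / (1/0.496 − 1/0.517) = 9.31×10^5 W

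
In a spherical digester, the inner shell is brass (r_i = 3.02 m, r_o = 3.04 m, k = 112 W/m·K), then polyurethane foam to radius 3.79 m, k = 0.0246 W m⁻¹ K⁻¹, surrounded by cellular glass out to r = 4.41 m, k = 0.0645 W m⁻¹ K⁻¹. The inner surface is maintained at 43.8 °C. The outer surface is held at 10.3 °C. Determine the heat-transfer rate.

Q = 131 W

Resistance network (inner→outer):
  R_brass = (1/3.02 − 1/3.04)/(4πk) = 0.002178/(4π·112) = 1.548×10^-6 K/W
  R_polyurethane foam = (1/3.04 − 1/3.79)/(4πk) = 0.06510/(4π·0.0246) = 0.2106 K/W
  R_cellular glass = (1/3.79 − 1/4.41)/(4πk) = 0.03709/(4π·0.0645) = 0.04577 K/W
ΣR = 1.548×10^-6 + 0.2106 + 0.04577 = 0.2564 K/W
Q = ΔT/ΣR = (43.8 °C − 10.3 °C)/0.2564 = 131 W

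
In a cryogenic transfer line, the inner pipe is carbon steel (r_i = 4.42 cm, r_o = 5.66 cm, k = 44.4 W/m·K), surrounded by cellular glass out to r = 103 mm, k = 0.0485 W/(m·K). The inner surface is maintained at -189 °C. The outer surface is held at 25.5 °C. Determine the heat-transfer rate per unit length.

Q' = 109 W/m

Series thermal resistances, inner to outer:
  R'_carbon steel = ln(0.0566/0.0442)/(2πk) = 0.2473/(2π·44.4) = 8.864×10^-4 m·K/W
  R'_cellular glass = ln(0.103/0.0566)/(2πk) = 0.5987/(2π·0.0485) = 1.965 m·K/W
ΣR = 8.864×10^-4 + 1.965 = 1.966 m·K/W
Q' = ΔT/ΣR = (-189 °C − 25.5 °C)/1.966 = -109 W/m
(Negative Q' ⇒ heat flows inward; heat gain = 109 W/m.)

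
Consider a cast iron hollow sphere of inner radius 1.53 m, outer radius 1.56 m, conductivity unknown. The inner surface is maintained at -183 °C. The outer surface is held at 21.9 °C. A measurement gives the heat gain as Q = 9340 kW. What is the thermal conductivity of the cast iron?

k = 45.6 W/m·K

ΣR = ΔT/Q = |-183 − 21.9|/9.34×10^6 = 2.194×10^-5 K/W
(1/r₁−1/r₂)/(4πk) = 2.194×10^-5 ⇒ k = 0.01257/(4π·2.194×10^-5) = 45.6 W/m·K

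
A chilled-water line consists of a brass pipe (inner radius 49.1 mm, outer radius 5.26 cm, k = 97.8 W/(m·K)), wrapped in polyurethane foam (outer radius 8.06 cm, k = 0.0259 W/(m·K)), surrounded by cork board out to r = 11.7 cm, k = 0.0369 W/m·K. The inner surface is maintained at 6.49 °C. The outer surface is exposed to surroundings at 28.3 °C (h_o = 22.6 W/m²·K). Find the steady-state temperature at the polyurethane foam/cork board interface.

T = 19.8 °C

Treat each layer as a resistance in series:
  R'_brass = ln(0.0526/0.0491)/(2πk) = 0.06886/(2π·97.8) = 1.121×10^-4 m·K/W
  R'_polyurethane foam = ln(0.0806/0.0526)/(2πk) = 0.4268/(2π·0.0259) = 2.623 m·K/W
  R'_cork board = ln(0.117/0.0806)/(2πk) = 0.3727/(2π·0.0369) = 1.607 m·K/W
  R'_conv,out = 1/(2πr h) = 1/(2π·0.117·22.6) = 0.06019 m·K/W
ΣR = 1.121×10^-4 + 2.623 + 1.607 + 0.06019 = 4.290 m·K/W
Q' = ΔT/ΣR = (6.49 °C − 28.3 °C)/4.290 = -5.084 W/m
From the inner boundary to the polyurethane foam/cork board interface, ΣR_partial = 2.623 m·K/W.
T_interface = T_in − Q'·ΣR_partial = 6.49 °C − (-5.084)(2.623) = 19.8 °C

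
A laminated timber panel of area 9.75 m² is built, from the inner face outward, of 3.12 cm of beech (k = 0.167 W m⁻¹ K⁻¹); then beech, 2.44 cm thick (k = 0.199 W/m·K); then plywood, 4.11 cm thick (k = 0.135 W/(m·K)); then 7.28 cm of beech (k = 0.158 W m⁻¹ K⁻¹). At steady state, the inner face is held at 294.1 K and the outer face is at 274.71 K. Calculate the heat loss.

Q = 176 W

Series thermal resistances, inner to outer:
  R_beech = L/(kA) = 0.0312/(0.167·9.75) = 0.01916 K/W
  R_beech = L/(kA) = 0.0244/(0.199·9.75) = 0.01258 K/W
  R_plywood = L/(kA) = 0.0411/(0.135·9.75) = 0.03123 K/W
  R_beech = L/(kA) = 0.0728/(0.158·9.75) = 0.04726 K/W
ΣR = 0.01916 + 0.01258 + 0.03123 + 0.04726 = 0.1102 K/W
Q = ΔT/ΣR = (294.1 K − 274.71 K)/0.1102 = 176 W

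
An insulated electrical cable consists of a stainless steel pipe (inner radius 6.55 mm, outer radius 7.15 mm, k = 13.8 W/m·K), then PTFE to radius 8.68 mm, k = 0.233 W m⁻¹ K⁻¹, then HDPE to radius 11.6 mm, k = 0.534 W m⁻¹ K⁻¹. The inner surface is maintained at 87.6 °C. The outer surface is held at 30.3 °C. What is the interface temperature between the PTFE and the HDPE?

Resistance network (inner→outer):
  R'_stainless steel = ln(0.00715/0.00655)/(2πk) = 0.08765/(2π·13.8) = 0.001011 m·K/W
  R'_PTFE = ln(0.00868/0.00715)/(2πk) = 0.1939/(2π·0.233) = 0.1325 m·K/W
  R'_HDPE = ln(0.0116/0.00868)/(2πk) = 0.2900/(2π·0.534) = 0.08643 m·K/W
ΣR = 0.001011 + 0.1325 + 0.08643 = 0.2199 m·K/W
Q' = ΔT/ΣR = (87.6 °C − 30.3 °C)/0.2199 = 260.6 W/m
From the inner boundary to the PTFE/HDPE interface, ΣR_partial = 0.1335 m·K/W.
T_interface = T_in − Q'·ΣR_partial = 87.6 °C − (260.6)(0.1335) = 52.8 °C

T = 52.8 °C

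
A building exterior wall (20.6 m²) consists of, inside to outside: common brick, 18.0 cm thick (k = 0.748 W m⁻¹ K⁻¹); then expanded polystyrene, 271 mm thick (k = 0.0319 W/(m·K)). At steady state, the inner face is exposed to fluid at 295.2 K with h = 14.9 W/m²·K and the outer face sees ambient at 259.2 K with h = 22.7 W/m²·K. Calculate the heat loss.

Q = 83.8 W

Resistance network (inner→outer):
  R_conv,in = 1/(hA) = 1/(14.9·20.6) = 0.003258 K/W
  R_common brick = L/(kA) = 0.180/(0.748·20.6) = 0.01168 K/W
  R_expanded polystyrene = L/(kA) = 0.271/(0.0319·20.6) = 0.4124 K/W
  R_conv,out = 1/(hA) = 1/(22.7·20.6) = 0.002138 K/W
ΣR = 0.003258 + 0.01168 + 0.4124 + 0.002138 = 0.4295 K/W
Q = ΔT/ΣR = (295.2 K − 259.2 K)/0.4295 = 83.8 W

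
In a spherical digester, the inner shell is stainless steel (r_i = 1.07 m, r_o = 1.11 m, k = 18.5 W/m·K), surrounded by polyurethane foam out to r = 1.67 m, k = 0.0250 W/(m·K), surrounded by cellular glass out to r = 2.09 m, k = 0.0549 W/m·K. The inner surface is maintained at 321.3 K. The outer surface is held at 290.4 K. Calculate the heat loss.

Series thermal resistances, inner to outer:
  R_stainless steel = (1/1.07 − 1/1.11)/(4πk) = 0.03368/(4π·18.5) = 1.449×10^-4 K/W
  R_polyurethane foam = (1/1.11 − 1/1.67)/(4πk) = 0.3021/(4π·0.0250) = 0.9616 K/W
  R_cellular glass = (1/1.67 − 1/2.09)/(4πk) = 0.1203/(4π·0.0549) = 0.1744 K/W
ΣR = 1.449×10^-4 + 0.9616 + 0.1744 = 1.136 K/W
Q = ΔT/ΣR = (321.3 K − 290.4 K)/1.136 = 27.2 W

Q = 27.2 W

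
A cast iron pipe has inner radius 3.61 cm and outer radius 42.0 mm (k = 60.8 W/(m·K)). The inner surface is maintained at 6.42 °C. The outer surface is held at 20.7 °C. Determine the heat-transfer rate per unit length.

Q' = 2πk·ΔT/ln(r₂/r₁) = 2π × 60.8 × 14.28 / ln(0.0420/0.0361) = 36000 W/m

Q' = 36.0 kW/m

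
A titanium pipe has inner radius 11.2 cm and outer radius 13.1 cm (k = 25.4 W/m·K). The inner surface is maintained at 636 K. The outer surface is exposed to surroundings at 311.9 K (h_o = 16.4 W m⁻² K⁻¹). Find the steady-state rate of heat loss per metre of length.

Treat each layer as a resistance in series:
  R'_titanium = ln(0.131/0.112)/(2πk) = 0.1567/(2π·25.4) = 9.819×10^-4 m·K/W
  R'_conv,out = 1/(2πr h) = 1/(2π·0.131·16.4) = 0.07408 m·K/W
ΣR = 9.819×10^-4 + 0.07408 = 0.07506 m·K/W
Q' = ΔT/ΣR = (636 K − 311.9 K)/0.07506 = 4320 W/m

Q' = 4320 W/m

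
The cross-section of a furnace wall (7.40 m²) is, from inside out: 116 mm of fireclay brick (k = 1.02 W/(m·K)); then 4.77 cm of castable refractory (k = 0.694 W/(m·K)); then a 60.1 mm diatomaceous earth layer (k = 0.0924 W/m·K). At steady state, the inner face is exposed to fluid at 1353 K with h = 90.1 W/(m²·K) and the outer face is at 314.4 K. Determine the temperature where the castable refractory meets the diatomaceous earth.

T = 1115 K

Series thermal resistances, inner to outer:
  R_conv,in = 1/(hA) = 1/(90.1·7.40) = 0.001500 K/W
  R_fireclay brick = L/(kA) = 0.116/(1.02·7.40) = 0.01537 K/W
  R_castable refractory = L/(kA) = 0.0477/(0.694·7.40) = 0.009288 K/W
  R_diatomaceous earth = L/(kA) = 0.0601/(0.0924·7.40) = 0.08790 K/W
ΣR = 0.001500 + 0.01537 + 0.009288 + 0.08790 = 0.1141 K/W
Q = ΔT/ΣR = (1353 K − 314.4 K)/0.1141 = 9103 W
From the inner boundary to the castable refractory/diatomaceous earth interface, ΣR_partial = 0.02616 K/W.
T_interface = T_in − Q·ΣR_partial = 1353 K − (9103)(0.02616) = 1115 K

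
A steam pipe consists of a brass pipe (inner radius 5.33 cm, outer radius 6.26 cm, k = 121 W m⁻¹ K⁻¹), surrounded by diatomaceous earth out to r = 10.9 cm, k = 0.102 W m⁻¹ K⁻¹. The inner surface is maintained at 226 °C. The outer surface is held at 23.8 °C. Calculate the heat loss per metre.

Series thermal resistances, inner to outer:
  R'_brass = ln(0.0626/0.0533)/(2πk) = 0.1608/(2π·121) = 2.115×10^-4 m·K/W
  R'_diatomaceous earth = ln(0.109/0.0626)/(2πk) = 0.5546/(2π·0.102) = 0.8653 m·K/W
ΣR = 2.115×10^-4 + 0.8653 = 0.8655 m·K/W
Q' = ΔT/ΣR = (226 °C − 23.8 °C)/0.8655 = 234 W/m

Q' = 234 W/m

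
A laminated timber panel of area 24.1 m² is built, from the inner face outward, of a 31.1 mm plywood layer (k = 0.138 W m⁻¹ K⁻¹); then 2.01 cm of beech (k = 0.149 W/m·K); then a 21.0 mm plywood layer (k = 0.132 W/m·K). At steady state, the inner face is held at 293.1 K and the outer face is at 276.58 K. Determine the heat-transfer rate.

Resistance network (inner→outer):
  R_plywood = L/(kA) = 0.0311/(0.138·24.1) = 0.009351 K/W
  R_beech = L/(kA) = 0.0201/(0.149·24.1) = 0.005597 K/W
  R_plywood = L/(kA) = 0.0210/(0.132·24.1) = 0.006601 K/W
ΣR = 0.009351 + 0.005597 + 0.006601 = 0.02155 K/W
Q = ΔT/ΣR = (293.1 K − 276.58 K)/0.02155 = 767 W

Q = 767 W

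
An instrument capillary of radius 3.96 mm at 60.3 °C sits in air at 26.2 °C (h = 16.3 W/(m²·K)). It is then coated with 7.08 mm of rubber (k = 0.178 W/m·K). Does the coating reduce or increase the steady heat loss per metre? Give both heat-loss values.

increases: 13.8 → 18.9 W/m

Critical radius for a cylinder: r_cr = k/h = 0.0109 m = 1.09 cm.
Outer radius after coating: r₂ = 0.00396 + 0.00708 = 0.01104 m.
r₁ < r_cr < r₂: heat loss rises to a maximum at r_cr then falls. Whether the coating helps depends on whether Q(r₂) has dropped back below Q(r₁).
Bare: R = 1/(2πr₁h) = 2.466 m·K/W; Q = 34.1/2.466 = 13.8 W/m.
Coated: R = R_cond + R_conv = 1.801 m·K/W; Q = 34.1/1.801 = 18.9 W/m.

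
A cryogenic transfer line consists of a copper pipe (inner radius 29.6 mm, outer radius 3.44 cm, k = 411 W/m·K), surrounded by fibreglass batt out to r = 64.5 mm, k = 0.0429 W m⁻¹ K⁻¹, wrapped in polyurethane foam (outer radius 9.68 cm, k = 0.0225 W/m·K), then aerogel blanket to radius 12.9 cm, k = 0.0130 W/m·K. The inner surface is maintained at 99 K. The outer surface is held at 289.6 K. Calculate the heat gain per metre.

Q' = 21.9 W/m

Resistance network (inner→outer):
  R'_copper = ln(0.0344/0.0296)/(2πk) = 0.1503/(2π·411) = 5.820×10^-5 m·K/W
  R'_fibreglass batt = ln(0.0645/0.0344)/(2πk) = 0.6286/(2π·0.0429) = 2.332 m·K/W
  R'_polyurethane foam = ln(0.0968/0.0645)/(2πk) = 0.4060/(2π·0.0225) = 2.872 m·K/W
  R'_aerogel blanket = ln(0.129/0.0968)/(2πk) = 0.2872/(2π·0.0130) = 3.516 m·K/W
ΣR = 5.820×10^-5 + 2.332 + 2.872 + 3.516 = 8.720 m·K/W
Q' = ΔT/ΣR = (99 K − 289.6 K)/8.720 = -21.9 W/m
(Negative Q' ⇒ heat flows inward; heat gain = 21.9 W/m.)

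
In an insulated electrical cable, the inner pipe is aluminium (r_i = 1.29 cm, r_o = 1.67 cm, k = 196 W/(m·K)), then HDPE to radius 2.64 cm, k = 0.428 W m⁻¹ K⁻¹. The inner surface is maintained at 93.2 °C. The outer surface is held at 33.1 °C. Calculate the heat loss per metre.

Series thermal resistances, inner to outer:
  R'_aluminium = ln(0.0167/0.0129)/(2πk) = 0.2582/(2π·196) = 2.096×10^-4 m·K/W
  R'_HDPE = ln(0.0264/0.0167)/(2πk) = 0.4580/(2π·0.428) = 0.1703 m·K/W
ΣR = 2.096×10^-4 + 0.1703 = 0.1705 m·K/W
Q' = ΔT/ΣR = (93.2 °C − 33.1 °C)/0.1705 = 352 W/m

Q' = 352 W/m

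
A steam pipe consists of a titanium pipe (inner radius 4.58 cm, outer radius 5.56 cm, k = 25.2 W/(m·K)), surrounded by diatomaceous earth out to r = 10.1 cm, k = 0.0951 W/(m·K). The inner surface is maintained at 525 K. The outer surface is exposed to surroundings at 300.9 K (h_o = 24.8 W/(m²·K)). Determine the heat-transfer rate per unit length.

Series thermal resistances, inner to outer:
  R'_titanium = ln(0.0556/0.0458)/(2πk) = 0.1939/(2π·25.2) = 0.001225 m·K/W
  R'_diatomaceous earth = ln(0.101/0.0556)/(2πk) = 0.5969/(2π·0.0951) = 0.9990 m·K/W
  R'_conv,out = 1/(2πr h) = 1/(2π·0.101·24.8) = 0.06354 m·K/W
ΣR = 0.001225 + 0.9990 + 0.06354 = 1.064 m·K/W
Q' = ΔT/ΣR = (525 K − 300.9 K)/1.064 = 211 W/m

Q' = 211 W/m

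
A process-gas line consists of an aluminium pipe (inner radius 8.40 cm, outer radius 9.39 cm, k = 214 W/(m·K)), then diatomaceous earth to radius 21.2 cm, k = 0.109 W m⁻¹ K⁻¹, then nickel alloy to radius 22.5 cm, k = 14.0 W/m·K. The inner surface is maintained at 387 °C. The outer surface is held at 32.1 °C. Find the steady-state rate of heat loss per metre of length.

Resistance network (inner→outer):
  R'_aluminium = ln(0.0939/0.0840)/(2πk) = 0.1114/(2π·214) = 8.286×10^-5 m·K/W
  R'_diatomaceous earth = ln(0.212/0.0939)/(2πk) = 0.8144/(2π·0.109) = 1.189 m·K/W
  R'_nickel alloy = ln(0.225/0.212)/(2πk) = 0.05951/(2π·14.0) = 6.766×10^-4 m·K/W
ΣR = 8.286×10^-5 + 1.189 + 6.766×10^-4 = 1.190 m·K/W
Q' = ΔT/ΣR = (387 °C − 32.1 °C)/1.190 = 298 W/m

Q' = 298 W/m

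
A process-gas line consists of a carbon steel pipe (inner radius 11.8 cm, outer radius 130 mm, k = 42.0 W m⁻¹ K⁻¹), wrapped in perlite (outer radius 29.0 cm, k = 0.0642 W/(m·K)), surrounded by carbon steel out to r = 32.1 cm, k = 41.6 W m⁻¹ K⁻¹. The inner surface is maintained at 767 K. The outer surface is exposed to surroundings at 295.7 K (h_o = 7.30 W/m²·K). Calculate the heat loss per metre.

Q' = 229 W/m

Treat each layer as a resistance in series:
  R'_carbon steel = ln(0.130/0.118)/(2πk) = 0.09685/(2π·42.0) = 3.670×10^-4 m·K/W
  R'_perlite = ln(0.290/0.130)/(2πk) = 0.8023/(2π·0.0642) = 1.989 m·K/W
  R'_carbon steel = ln(0.321/0.290)/(2πk) = 0.1016/(2π·41.6) = 3.886×10^-4 m·K/W
  R'_conv,out = 1/(2πr h) = 1/(2π·0.321·7.30) = 0.06792 m·K/W
ΣR = 3.670×10^-4 + 1.989 + 3.886×10^-4 + 0.06792 = 2.058 m·K/W
Q' = ΔT/ΣR = (767 K − 295.7 K)/2.058 = 229 W/m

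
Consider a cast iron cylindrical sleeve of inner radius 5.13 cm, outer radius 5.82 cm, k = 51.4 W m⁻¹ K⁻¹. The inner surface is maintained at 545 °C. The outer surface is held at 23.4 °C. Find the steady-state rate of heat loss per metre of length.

Q' = 2πk·ΔT/ln(r₂/r₁) = 2π × 51.4 × 521.6 / ln(0.0582/0.0513) = 1.33×10^6 W/m

Q' = 1.33×10^6 W/m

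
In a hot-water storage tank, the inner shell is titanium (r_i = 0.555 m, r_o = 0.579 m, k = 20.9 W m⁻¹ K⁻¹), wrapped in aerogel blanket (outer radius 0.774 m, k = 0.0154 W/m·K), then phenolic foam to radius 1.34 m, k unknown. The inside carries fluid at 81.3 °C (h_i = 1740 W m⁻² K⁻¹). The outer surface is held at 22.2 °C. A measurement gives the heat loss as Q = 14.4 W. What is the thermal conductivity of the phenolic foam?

ΣR = ΔT/Q = |81.3 − 22.2|/14.4 = 4.104 K/W
Known resistances:
  R_conv,in = 1/(4πr²h) = 1/(4π·0.555²·1740) = 1.485×10^-4 K/W
  R_titanium = (1/0.555 − 1/0.579)/(4πk) = 0.07469/(4π·20.9) = 2.844×10^-4 K/W
  R_aerogel blanket = (1/0.579 − 1/0.774)/(4πk) = 0.4351/(4π·0.0154) = 2.248 K/W
R_phenolic foam = ΣR − ΣR_known = 4.104 − 2.248 = 1.856 K/W
(1/r₁−1/r₂)/(4πk) = 1.856 ⇒ k = 0.5457/(4π·1.856) = 0.0234 W/m·K

k = 0.0234 W/m·K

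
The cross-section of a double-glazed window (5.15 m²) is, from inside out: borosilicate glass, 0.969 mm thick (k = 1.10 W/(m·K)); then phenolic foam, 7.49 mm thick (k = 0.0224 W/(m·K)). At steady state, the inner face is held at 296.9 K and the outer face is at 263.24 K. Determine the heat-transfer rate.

Q = 517 W

Treat each layer as a resistance in series:
  R_borosilicate glass = L/(kA) = 9.69×10^-4/(1.10·5.15) = 1.711×10^-4 K/W
  R_phenolic foam = L/(kA) = 0.00749/(0.0224·5.15) = 0.06493 K/W
ΣR = 1.711×10^-4 + 0.06493 = 0.06510 K/W
Q = ΔT/ΣR = (296.9 K − 263.24 K)/0.06510 = 517 W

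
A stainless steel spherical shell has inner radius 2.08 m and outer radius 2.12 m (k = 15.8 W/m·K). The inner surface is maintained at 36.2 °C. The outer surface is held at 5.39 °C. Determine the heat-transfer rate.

Q = 4πk·ΔT/(1/r₁ − 1/r₂) = 4π × 15.8 × 30.81 / (1/2.08 − 1/2.12) = 6.74×10^5 W

Q = 674 kW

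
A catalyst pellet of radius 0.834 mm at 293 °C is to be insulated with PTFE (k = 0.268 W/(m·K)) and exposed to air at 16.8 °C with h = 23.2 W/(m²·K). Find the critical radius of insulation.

r_cr = 2.31 cm

For a sphere, r_cr = 2k_ins/h = 2·0.268/23.2 = 0.0231 m = 2.31 cm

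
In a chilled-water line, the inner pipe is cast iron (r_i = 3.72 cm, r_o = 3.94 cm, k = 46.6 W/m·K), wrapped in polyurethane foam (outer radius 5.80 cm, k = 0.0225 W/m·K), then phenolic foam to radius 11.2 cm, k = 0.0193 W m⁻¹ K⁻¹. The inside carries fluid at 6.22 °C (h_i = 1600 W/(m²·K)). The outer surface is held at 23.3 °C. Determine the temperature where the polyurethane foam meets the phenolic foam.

T = 11.9 °C

Series thermal resistances, inner to outer:
  R'_conv,in = 1/(2πr h) = 1/(2π·0.0372·1600) = 0.002674 m·K/W
  R'_cast iron = ln(0.0394/0.0372)/(2πk) = 0.05746/(2π·46.6) = 1.962×10^-4 m·K/W
  R'_polyurethane foam = ln(0.0580/0.0394)/(2πk) = 0.3867/(2π·0.0225) = 2.735 m·K/W
  R'_phenolic foam = ln(0.112/0.0580)/(2πk) = 0.6581/(2π·0.0193) = 5.427 m·K/W
ΣR = 0.002674 + 1.962×10^-4 + 2.735 + 5.427 = 8.165 m·K/W
Q' = ΔT/ΣR = (6.22 °C − 23.3 °C)/8.165 = -2.092 W/m
From the inner boundary to the polyurethane foam/phenolic foam interface, ΣR_partial = 2.738 m·K/W.
T_interface = T_in − Q'·ΣR_partial = 6.22 °C − (-2.092)(2.738) = 11.9 °C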